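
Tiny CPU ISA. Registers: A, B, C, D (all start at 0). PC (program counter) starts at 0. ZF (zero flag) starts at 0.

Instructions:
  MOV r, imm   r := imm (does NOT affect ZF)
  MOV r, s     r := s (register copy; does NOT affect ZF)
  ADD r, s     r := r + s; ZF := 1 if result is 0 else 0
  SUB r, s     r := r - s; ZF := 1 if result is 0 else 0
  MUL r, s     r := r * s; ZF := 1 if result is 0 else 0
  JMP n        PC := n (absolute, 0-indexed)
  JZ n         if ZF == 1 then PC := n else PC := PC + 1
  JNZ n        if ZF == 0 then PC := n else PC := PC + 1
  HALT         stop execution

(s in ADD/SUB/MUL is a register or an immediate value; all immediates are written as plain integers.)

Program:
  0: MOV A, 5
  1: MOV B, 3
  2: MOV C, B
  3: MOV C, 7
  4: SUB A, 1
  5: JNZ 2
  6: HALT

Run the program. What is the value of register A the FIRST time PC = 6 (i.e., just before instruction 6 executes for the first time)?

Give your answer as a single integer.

Step 1: PC=0 exec 'MOV A, 5'. After: A=5 B=0 C=0 D=0 ZF=0 PC=1
Step 2: PC=1 exec 'MOV B, 3'. After: A=5 B=3 C=0 D=0 ZF=0 PC=2
Step 3: PC=2 exec 'MOV C, B'. After: A=5 B=3 C=3 D=0 ZF=0 PC=3
Step 4: PC=3 exec 'MOV C, 7'. After: A=5 B=3 C=7 D=0 ZF=0 PC=4
Step 5: PC=4 exec 'SUB A, 1'. After: A=4 B=3 C=7 D=0 ZF=0 PC=5
Step 6: PC=5 exec 'JNZ 2'. After: A=4 B=3 C=7 D=0 ZF=0 PC=2
Step 7: PC=2 exec 'MOV C, B'. After: A=4 B=3 C=3 D=0 ZF=0 PC=3
Step 8: PC=3 exec 'MOV C, 7'. After: A=4 B=3 C=7 D=0 ZF=0 PC=4
Step 9: PC=4 exec 'SUB A, 1'. After: A=3 B=3 C=7 D=0 ZF=0 PC=5
Step 10: PC=5 exec 'JNZ 2'. After: A=3 B=3 C=7 D=0 ZF=0 PC=2
Step 11: PC=2 exec 'MOV C, B'. After: A=3 B=3 C=3 D=0 ZF=0 PC=3
Step 12: PC=3 exec 'MOV C, 7'. After: A=3 B=3 C=7 D=0 ZF=0 PC=4
Step 13: PC=4 exec 'SUB A, 1'. After: A=2 B=3 C=7 D=0 ZF=0 PC=5
Step 14: PC=5 exec 'JNZ 2'. After: A=2 B=3 C=7 D=0 ZF=0 PC=2
Step 15: PC=2 exec 'MOV C, B'. After: A=2 B=3 C=3 D=0 ZF=0 PC=3
Step 16: PC=3 exec 'MOV C, 7'. After: A=2 B=3 C=7 D=0 ZF=0 PC=4
Step 17: PC=4 exec 'SUB A, 1'. After: A=1 B=3 C=7 D=0 ZF=0 PC=5
Step 18: PC=5 exec 'JNZ 2'. After: A=1 B=3 C=7 D=0 ZF=0 PC=2
Step 19: PC=2 exec 'MOV C, B'. After: A=1 B=3 C=3 D=0 ZF=0 PC=3
Step 20: PC=3 exec 'MOV C, 7'. After: A=1 B=3 C=7 D=0 ZF=0 PC=4
Step 21: PC=4 exec 'SUB A, 1'. After: A=0 B=3 C=7 D=0 ZF=1 PC=5
Step 22: PC=5 exec 'JNZ 2'. After: A=0 B=3 C=7 D=0 ZF=1 PC=6
First time PC=6: A=0

0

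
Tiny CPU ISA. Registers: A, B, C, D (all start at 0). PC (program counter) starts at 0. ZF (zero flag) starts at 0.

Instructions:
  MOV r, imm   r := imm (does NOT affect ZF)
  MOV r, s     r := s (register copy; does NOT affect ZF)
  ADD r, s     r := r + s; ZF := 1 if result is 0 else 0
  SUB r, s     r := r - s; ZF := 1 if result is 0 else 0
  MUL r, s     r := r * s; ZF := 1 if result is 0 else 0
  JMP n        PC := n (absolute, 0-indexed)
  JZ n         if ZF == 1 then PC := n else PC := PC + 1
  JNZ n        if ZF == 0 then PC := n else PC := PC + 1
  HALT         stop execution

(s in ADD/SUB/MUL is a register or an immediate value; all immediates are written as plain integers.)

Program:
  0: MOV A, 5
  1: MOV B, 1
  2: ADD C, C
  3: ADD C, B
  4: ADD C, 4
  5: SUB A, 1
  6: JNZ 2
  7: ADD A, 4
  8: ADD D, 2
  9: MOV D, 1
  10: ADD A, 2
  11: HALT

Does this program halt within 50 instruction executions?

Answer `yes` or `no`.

Answer: yes

Derivation:
Step 1: PC=0 exec 'MOV A, 5'. After: A=5 B=0 C=0 D=0 ZF=0 PC=1
Step 2: PC=1 exec 'MOV B, 1'. After: A=5 B=1 C=0 D=0 ZF=0 PC=2
Step 3: PC=2 exec 'ADD C, C'. After: A=5 B=1 C=0 D=0 ZF=1 PC=3
Step 4: PC=3 exec 'ADD C, B'. After: A=5 B=1 C=1 D=0 ZF=0 PC=4
Step 5: PC=4 exec 'ADD C, 4'. After: A=5 B=1 C=5 D=0 ZF=0 PC=5
Step 6: PC=5 exec 'SUB A, 1'. After: A=4 B=1 C=5 D=0 ZF=0 PC=6
Step 7: PC=6 exec 'JNZ 2'. After: A=4 B=1 C=5 D=0 ZF=0 PC=2
Step 8: PC=2 exec 'ADD C, C'. After: A=4 B=1 C=10 D=0 ZF=0 PC=3
Step 9: PC=3 exec 'ADD C, B'. After: A=4 B=1 C=11 D=0 ZF=0 PC=4
Step 10: PC=4 exec 'ADD C, 4'. After: A=4 B=1 C=15 D=0 ZF=0 PC=5
Step 11: PC=5 exec 'SUB A, 1'. After: A=3 B=1 C=15 D=0 ZF=0 PC=6
Step 12: PC=6 exec 'JNZ 2'. After: A=3 B=1 C=15 D=0 ZF=0 PC=2
Step 13: PC=2 exec 'ADD C, C'. After: A=3 B=1 C=30 D=0 ZF=0 PC=3
Step 14: PC=3 exec 'ADD C, B'. After: A=3 B=1 C=31 D=0 ZF=0 PC=4
Step 15: PC=4 exec 'ADD C, 4'. After: A=3 B=1 C=35 D=0 ZF=0 PC=5
Step 16: PC=5 exec 'SUB A, 1'. After: A=2 B=1 C=35 D=0 ZF=0 PC=6
Step 17: PC=6 exec 'JNZ 2'. After: A=2 B=1 C=35 D=0 ZF=0 PC=2
Step 18: PC=2 exec 'ADD C, C'. After: A=2 B=1 C=70 D=0 ZF=0 PC=3
Step 19: PC=3 exec 'ADD C, B'. After: A=2 B=1 C=71 D=0 ZF=0 PC=4
Step 20: PC=4 exec 'ADD C, 4'. After: A=2 B=1 C=75 D=0 ZF=0 PC=5
Step 21: PC=5 exec 'SUB A, 1'. After: A=1 B=1 C=75 D=0 ZF=0 PC=6
Step 22: PC=6 exec 'JNZ 2'. After: A=1 B=1 C=75 D=0 ZF=0 PC=2
Step 23: PC=2 exec 'ADD C, C'. After: A=1 B=1 C=150 D=0 ZF=0 PC=3
Step 24: PC=3 exec 'ADD C, B'. After: A=1 B=1 C=151 D=0 ZF=0 PC=4
Step 25: PC=4 exec 'ADD C, 4'. After: A=1 B=1 C=155 D=0 ZF=0 PC=5
Step 26: PC=5 exec 'SUB A, 1'. After: A=0 B=1 C=155 D=0 ZF=1 PC=6
Step 27: PC=6 exec 'JNZ 2'. After: A=0 B=1 C=155 D=0 ZF=1 PC=7
Step 28: PC=7 exec 'ADD A, 4'. After: A=4 B=1 C=155 D=0 ZF=0 PC=8
Step 29: PC=8 exec 'ADD D, 2'. After: A=4 B=1 C=155 D=2 ZF=0 PC=9
Step 30: PC=9 exec 'MOV D, 1'. After: A=4 B=1 C=155 D=1 ZF=0 PC=10
Step 31: PC=10 exec 'ADD A, 2'. After: A=6 B=1 C=155 D=1 ZF=0 PC=11
Step 32: PC=11 exec 'HALT'. After: A=6 B=1 C=155 D=1 ZF=0 PC=11 HALTED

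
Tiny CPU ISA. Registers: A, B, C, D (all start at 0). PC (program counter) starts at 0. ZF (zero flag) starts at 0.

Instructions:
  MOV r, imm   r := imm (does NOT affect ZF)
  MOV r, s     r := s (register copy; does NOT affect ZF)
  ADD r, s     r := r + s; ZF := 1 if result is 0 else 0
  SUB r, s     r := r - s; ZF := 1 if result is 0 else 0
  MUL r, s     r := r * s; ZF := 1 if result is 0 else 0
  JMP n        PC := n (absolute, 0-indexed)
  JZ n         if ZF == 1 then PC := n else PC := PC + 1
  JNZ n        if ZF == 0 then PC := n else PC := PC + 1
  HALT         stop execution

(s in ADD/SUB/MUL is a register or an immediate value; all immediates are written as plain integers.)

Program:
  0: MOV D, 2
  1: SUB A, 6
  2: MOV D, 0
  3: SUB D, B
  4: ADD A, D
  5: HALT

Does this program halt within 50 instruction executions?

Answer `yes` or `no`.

Answer: yes

Derivation:
Step 1: PC=0 exec 'MOV D, 2'. After: A=0 B=0 C=0 D=2 ZF=0 PC=1
Step 2: PC=1 exec 'SUB A, 6'. After: A=-6 B=0 C=0 D=2 ZF=0 PC=2
Step 3: PC=2 exec 'MOV D, 0'. After: A=-6 B=0 C=0 D=0 ZF=0 PC=3
Step 4: PC=3 exec 'SUB D, B'. After: A=-6 B=0 C=0 D=0 ZF=1 PC=4
Step 5: PC=4 exec 'ADD A, D'. After: A=-6 B=0 C=0 D=0 ZF=0 PC=5
Step 6: PC=5 exec 'HALT'. After: A=-6 B=0 C=0 D=0 ZF=0 PC=5 HALTED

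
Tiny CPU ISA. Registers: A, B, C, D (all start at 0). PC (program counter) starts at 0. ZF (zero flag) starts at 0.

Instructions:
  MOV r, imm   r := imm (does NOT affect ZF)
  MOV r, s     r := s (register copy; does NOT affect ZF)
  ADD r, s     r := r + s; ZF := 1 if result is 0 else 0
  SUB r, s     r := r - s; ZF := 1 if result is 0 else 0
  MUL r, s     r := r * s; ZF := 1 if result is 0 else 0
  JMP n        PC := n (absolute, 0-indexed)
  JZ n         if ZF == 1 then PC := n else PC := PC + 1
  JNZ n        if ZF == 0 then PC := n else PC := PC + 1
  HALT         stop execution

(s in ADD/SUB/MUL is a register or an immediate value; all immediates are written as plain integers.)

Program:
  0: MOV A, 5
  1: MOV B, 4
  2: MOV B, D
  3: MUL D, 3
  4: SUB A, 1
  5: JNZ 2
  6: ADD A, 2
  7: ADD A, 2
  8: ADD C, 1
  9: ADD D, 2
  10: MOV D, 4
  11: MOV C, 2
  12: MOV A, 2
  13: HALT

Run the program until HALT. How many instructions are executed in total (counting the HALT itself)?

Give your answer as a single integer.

Step 1: PC=0 exec 'MOV A, 5'. After: A=5 B=0 C=0 D=0 ZF=0 PC=1
Step 2: PC=1 exec 'MOV B, 4'. After: A=5 B=4 C=0 D=0 ZF=0 PC=2
Step 3: PC=2 exec 'MOV B, D'. After: A=5 B=0 C=0 D=0 ZF=0 PC=3
Step 4: PC=3 exec 'MUL D, 3'. After: A=5 B=0 C=0 D=0 ZF=1 PC=4
Step 5: PC=4 exec 'SUB A, 1'. After: A=4 B=0 C=0 D=0 ZF=0 PC=5
Step 6: PC=5 exec 'JNZ 2'. After: A=4 B=0 C=0 D=0 ZF=0 PC=2
Step 7: PC=2 exec 'MOV B, D'. After: A=4 B=0 C=0 D=0 ZF=0 PC=3
Step 8: PC=3 exec 'MUL D, 3'. After: A=4 B=0 C=0 D=0 ZF=1 PC=4
Step 9: PC=4 exec 'SUB A, 1'. After: A=3 B=0 C=0 D=0 ZF=0 PC=5
Step 10: PC=5 exec 'JNZ 2'. After: A=3 B=0 C=0 D=0 ZF=0 PC=2
Step 11: PC=2 exec 'MOV B, D'. After: A=3 B=0 C=0 D=0 ZF=0 PC=3
Step 12: PC=3 exec 'MUL D, 3'. After: A=3 B=0 C=0 D=0 ZF=1 PC=4
Step 13: PC=4 exec 'SUB A, 1'. After: A=2 B=0 C=0 D=0 ZF=0 PC=5
Step 14: PC=5 exec 'JNZ 2'. After: A=2 B=0 C=0 D=0 ZF=0 PC=2
Step 15: PC=2 exec 'MOV B, D'. After: A=2 B=0 C=0 D=0 ZF=0 PC=3
Step 16: PC=3 exec 'MUL D, 3'. After: A=2 B=0 C=0 D=0 ZF=1 PC=4
Step 17: PC=4 exec 'SUB A, 1'. After: A=1 B=0 C=0 D=0 ZF=0 PC=5
Step 18: PC=5 exec 'JNZ 2'. After: A=1 B=0 C=0 D=0 ZF=0 PC=2
Step 19: PC=2 exec 'MOV B, D'. After: A=1 B=0 C=0 D=0 ZF=0 PC=3
Step 20: PC=3 exec 'MUL D, 3'. After: A=1 B=0 C=0 D=0 ZF=1 PC=4
Step 21: PC=4 exec 'SUB A, 1'. After: A=0 B=0 C=0 D=0 ZF=1 PC=5
Step 22: PC=5 exec 'JNZ 2'. After: A=0 B=0 C=0 D=0 ZF=1 PC=6
Step 23: PC=6 exec 'ADD A, 2'. After: A=2 B=0 C=0 D=0 ZF=0 PC=7
Step 24: PC=7 exec 'ADD A, 2'. After: A=4 B=0 C=0 D=0 ZF=0 PC=8
Step 25: PC=8 exec 'ADD C, 1'. After: A=4 B=0 C=1 D=0 ZF=0 PC=9
Step 26: PC=9 exec 'ADD D, 2'. After: A=4 B=0 C=1 D=2 ZF=0 PC=10
Step 27: PC=10 exec 'MOV D, 4'. After: A=4 B=0 C=1 D=4 ZF=0 PC=11
Step 28: PC=11 exec 'MOV C, 2'. After: A=4 B=0 C=2 D=4 ZF=0 PC=12
Step 29: PC=12 exec 'MOV A, 2'. After: A=2 B=0 C=2 D=4 ZF=0 PC=13
Step 30: PC=13 exec 'HALT'. After: A=2 B=0 C=2 D=4 ZF=0 PC=13 HALTED
Total instructions executed: 30

Answer: 30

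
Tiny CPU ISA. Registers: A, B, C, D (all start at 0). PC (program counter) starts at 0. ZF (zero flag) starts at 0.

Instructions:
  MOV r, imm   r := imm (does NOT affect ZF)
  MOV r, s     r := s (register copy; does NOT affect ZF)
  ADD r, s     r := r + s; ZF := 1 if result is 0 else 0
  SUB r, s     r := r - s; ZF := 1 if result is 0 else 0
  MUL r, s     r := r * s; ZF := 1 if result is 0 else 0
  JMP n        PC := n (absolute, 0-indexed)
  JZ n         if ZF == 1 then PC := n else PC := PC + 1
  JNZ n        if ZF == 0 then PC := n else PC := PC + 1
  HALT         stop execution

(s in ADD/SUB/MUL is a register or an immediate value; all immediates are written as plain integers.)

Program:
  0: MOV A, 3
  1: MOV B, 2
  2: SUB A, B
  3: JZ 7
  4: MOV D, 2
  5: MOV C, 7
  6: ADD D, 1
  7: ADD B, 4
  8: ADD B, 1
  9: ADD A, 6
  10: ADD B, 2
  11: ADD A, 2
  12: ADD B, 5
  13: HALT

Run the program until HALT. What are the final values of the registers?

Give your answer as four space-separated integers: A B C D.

Step 1: PC=0 exec 'MOV A, 3'. After: A=3 B=0 C=0 D=0 ZF=0 PC=1
Step 2: PC=1 exec 'MOV B, 2'. After: A=3 B=2 C=0 D=0 ZF=0 PC=2
Step 3: PC=2 exec 'SUB A, B'. After: A=1 B=2 C=0 D=0 ZF=0 PC=3
Step 4: PC=3 exec 'JZ 7'. After: A=1 B=2 C=0 D=0 ZF=0 PC=4
Step 5: PC=4 exec 'MOV D, 2'. After: A=1 B=2 C=0 D=2 ZF=0 PC=5
Step 6: PC=5 exec 'MOV C, 7'. After: A=1 B=2 C=7 D=2 ZF=0 PC=6
Step 7: PC=6 exec 'ADD D, 1'. After: A=1 B=2 C=7 D=3 ZF=0 PC=7
Step 8: PC=7 exec 'ADD B, 4'. After: A=1 B=6 C=7 D=3 ZF=0 PC=8
Step 9: PC=8 exec 'ADD B, 1'. After: A=1 B=7 C=7 D=3 ZF=0 PC=9
Step 10: PC=9 exec 'ADD A, 6'. After: A=7 B=7 C=7 D=3 ZF=0 PC=10
Step 11: PC=10 exec 'ADD B, 2'. After: A=7 B=9 C=7 D=3 ZF=0 PC=11
Step 12: PC=11 exec 'ADD A, 2'. After: A=9 B=9 C=7 D=3 ZF=0 PC=12
Step 13: PC=12 exec 'ADD B, 5'. After: A=9 B=14 C=7 D=3 ZF=0 PC=13
Step 14: PC=13 exec 'HALT'. After: A=9 B=14 C=7 D=3 ZF=0 PC=13 HALTED

Answer: 9 14 7 3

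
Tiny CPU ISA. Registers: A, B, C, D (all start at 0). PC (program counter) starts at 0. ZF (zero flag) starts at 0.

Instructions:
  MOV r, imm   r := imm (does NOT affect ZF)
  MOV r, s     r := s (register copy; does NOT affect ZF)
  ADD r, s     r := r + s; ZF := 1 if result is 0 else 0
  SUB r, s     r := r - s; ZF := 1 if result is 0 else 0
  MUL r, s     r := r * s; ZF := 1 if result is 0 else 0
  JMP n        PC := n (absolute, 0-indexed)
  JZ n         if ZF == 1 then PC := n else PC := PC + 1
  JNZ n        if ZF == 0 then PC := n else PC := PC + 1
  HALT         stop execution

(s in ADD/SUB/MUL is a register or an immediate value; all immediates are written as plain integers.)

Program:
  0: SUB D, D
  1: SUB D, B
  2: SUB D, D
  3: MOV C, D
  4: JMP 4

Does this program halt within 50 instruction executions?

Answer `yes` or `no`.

Step 1: PC=0 exec 'SUB D, D'. After: A=0 B=0 C=0 D=0 ZF=1 PC=1
Step 2: PC=1 exec 'SUB D, B'. After: A=0 B=0 C=0 D=0 ZF=1 PC=2
Step 3: PC=2 exec 'SUB D, D'. After: A=0 B=0 C=0 D=0 ZF=1 PC=3
Step 4: PC=3 exec 'MOV C, D'. After: A=0 B=0 C=0 D=0 ZF=1 PC=4
Step 5: PC=4 exec 'JMP 4'. After: A=0 B=0 C=0 D=0 ZF=1 PC=4
State after step 5 equals state after step 4: the program is in a cycle of length 1 and will never halt.

Answer: no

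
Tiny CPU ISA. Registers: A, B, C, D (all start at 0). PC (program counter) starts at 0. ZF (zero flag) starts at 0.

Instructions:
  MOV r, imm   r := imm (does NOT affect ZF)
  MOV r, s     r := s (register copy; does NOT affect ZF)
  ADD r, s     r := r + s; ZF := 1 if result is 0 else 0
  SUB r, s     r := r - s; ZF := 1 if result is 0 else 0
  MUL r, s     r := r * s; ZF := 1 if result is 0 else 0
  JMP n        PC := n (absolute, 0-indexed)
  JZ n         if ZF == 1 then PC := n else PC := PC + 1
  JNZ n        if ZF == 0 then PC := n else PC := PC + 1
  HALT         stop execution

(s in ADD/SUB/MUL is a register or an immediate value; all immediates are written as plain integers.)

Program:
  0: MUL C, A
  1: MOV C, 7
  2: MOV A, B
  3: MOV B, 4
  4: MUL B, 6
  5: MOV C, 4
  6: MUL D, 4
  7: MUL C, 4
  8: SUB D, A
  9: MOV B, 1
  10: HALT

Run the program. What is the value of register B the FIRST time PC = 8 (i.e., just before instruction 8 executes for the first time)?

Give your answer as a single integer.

Step 1: PC=0 exec 'MUL C, A'. After: A=0 B=0 C=0 D=0 ZF=1 PC=1
Step 2: PC=1 exec 'MOV C, 7'. After: A=0 B=0 C=7 D=0 ZF=1 PC=2
Step 3: PC=2 exec 'MOV A, B'. After: A=0 B=0 C=7 D=0 ZF=1 PC=3
Step 4: PC=3 exec 'MOV B, 4'. After: A=0 B=4 C=7 D=0 ZF=1 PC=4
Step 5: PC=4 exec 'MUL B, 6'. After: A=0 B=24 C=7 D=0 ZF=0 PC=5
Step 6: PC=5 exec 'MOV C, 4'. After: A=0 B=24 C=4 D=0 ZF=0 PC=6
Step 7: PC=6 exec 'MUL D, 4'. After: A=0 B=24 C=4 D=0 ZF=1 PC=7
Step 8: PC=7 exec 'MUL C, 4'. After: A=0 B=24 C=16 D=0 ZF=0 PC=8
First time PC=8: B=24

24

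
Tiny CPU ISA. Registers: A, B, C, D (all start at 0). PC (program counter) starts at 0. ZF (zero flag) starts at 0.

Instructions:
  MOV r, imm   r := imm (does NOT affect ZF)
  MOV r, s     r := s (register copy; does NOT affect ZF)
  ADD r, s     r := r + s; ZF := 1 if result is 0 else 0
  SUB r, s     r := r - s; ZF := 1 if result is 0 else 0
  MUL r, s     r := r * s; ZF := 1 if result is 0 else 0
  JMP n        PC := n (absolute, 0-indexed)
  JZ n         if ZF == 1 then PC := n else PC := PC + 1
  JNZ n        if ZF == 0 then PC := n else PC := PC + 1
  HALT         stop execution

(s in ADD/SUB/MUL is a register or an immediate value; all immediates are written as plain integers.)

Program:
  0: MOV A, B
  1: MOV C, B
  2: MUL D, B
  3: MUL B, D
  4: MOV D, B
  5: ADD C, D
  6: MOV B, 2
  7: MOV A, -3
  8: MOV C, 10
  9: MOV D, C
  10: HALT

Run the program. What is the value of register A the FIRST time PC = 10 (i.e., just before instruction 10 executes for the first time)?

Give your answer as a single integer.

Step 1: PC=0 exec 'MOV A, B'. After: A=0 B=0 C=0 D=0 ZF=0 PC=1
Step 2: PC=1 exec 'MOV C, B'. After: A=0 B=0 C=0 D=0 ZF=0 PC=2
Step 3: PC=2 exec 'MUL D, B'. After: A=0 B=0 C=0 D=0 ZF=1 PC=3
Step 4: PC=3 exec 'MUL B, D'. After: A=0 B=0 C=0 D=0 ZF=1 PC=4
Step 5: PC=4 exec 'MOV D, B'. After: A=0 B=0 C=0 D=0 ZF=1 PC=5
Step 6: PC=5 exec 'ADD C, D'. After: A=0 B=0 C=0 D=0 ZF=1 PC=6
Step 7: PC=6 exec 'MOV B, 2'. After: A=0 B=2 C=0 D=0 ZF=1 PC=7
Step 8: PC=7 exec 'MOV A, -3'. After: A=-3 B=2 C=0 D=0 ZF=1 PC=8
Step 9: PC=8 exec 'MOV C, 10'. After: A=-3 B=2 C=10 D=0 ZF=1 PC=9
Step 10: PC=9 exec 'MOV D, C'. After: A=-3 B=2 C=10 D=10 ZF=1 PC=10
First time PC=10: A=-3

-3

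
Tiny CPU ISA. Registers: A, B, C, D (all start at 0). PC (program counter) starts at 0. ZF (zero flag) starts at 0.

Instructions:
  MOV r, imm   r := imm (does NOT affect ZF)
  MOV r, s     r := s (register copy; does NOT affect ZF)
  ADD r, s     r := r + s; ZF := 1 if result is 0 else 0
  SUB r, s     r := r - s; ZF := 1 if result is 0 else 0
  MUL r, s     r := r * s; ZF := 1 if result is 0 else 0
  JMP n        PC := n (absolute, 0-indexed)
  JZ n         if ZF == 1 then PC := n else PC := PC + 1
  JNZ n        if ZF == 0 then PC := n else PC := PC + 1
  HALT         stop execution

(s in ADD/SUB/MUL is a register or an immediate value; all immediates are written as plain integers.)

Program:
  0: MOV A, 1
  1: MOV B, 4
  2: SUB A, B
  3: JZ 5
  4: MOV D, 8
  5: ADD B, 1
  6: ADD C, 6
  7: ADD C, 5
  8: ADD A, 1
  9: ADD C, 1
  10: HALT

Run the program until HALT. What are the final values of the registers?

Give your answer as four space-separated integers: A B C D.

Answer: -2 5 12 8

Derivation:
Step 1: PC=0 exec 'MOV A, 1'. After: A=1 B=0 C=0 D=0 ZF=0 PC=1
Step 2: PC=1 exec 'MOV B, 4'. After: A=1 B=4 C=0 D=0 ZF=0 PC=2
Step 3: PC=2 exec 'SUB A, B'. After: A=-3 B=4 C=0 D=0 ZF=0 PC=3
Step 4: PC=3 exec 'JZ 5'. After: A=-3 B=4 C=0 D=0 ZF=0 PC=4
Step 5: PC=4 exec 'MOV D, 8'. After: A=-3 B=4 C=0 D=8 ZF=0 PC=5
Step 6: PC=5 exec 'ADD B, 1'. After: A=-3 B=5 C=0 D=8 ZF=0 PC=6
Step 7: PC=6 exec 'ADD C, 6'. After: A=-3 B=5 C=6 D=8 ZF=0 PC=7
Step 8: PC=7 exec 'ADD C, 5'. After: A=-3 B=5 C=11 D=8 ZF=0 PC=8
Step 9: PC=8 exec 'ADD A, 1'. After: A=-2 B=5 C=11 D=8 ZF=0 PC=9
Step 10: PC=9 exec 'ADD C, 1'. After: A=-2 B=5 C=12 D=8 ZF=0 PC=10
Step 11: PC=10 exec 'HALT'. After: A=-2 B=5 C=12 D=8 ZF=0 PC=10 HALTED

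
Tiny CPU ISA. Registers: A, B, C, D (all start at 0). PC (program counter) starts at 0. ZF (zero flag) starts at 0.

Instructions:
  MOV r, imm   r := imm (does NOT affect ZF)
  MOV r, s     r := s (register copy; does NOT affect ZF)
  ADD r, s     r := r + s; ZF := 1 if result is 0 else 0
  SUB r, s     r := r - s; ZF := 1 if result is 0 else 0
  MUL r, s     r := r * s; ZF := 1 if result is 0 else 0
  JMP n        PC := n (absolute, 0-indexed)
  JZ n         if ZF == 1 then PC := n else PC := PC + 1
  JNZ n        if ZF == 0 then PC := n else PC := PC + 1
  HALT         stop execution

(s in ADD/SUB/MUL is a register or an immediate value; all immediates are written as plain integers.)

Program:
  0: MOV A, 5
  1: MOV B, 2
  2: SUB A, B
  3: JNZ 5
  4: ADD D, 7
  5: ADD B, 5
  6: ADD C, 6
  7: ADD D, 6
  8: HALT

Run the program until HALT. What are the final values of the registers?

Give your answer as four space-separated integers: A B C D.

Answer: 3 7 6 6

Derivation:
Step 1: PC=0 exec 'MOV A, 5'. After: A=5 B=0 C=0 D=0 ZF=0 PC=1
Step 2: PC=1 exec 'MOV B, 2'. After: A=5 B=2 C=0 D=0 ZF=0 PC=2
Step 3: PC=2 exec 'SUB A, B'. After: A=3 B=2 C=0 D=0 ZF=0 PC=3
Step 4: PC=3 exec 'JNZ 5'. After: A=3 B=2 C=0 D=0 ZF=0 PC=5
Step 5: PC=5 exec 'ADD B, 5'. After: A=3 B=7 C=0 D=0 ZF=0 PC=6
Step 6: PC=6 exec 'ADD C, 6'. After: A=3 B=7 C=6 D=0 ZF=0 PC=7
Step 7: PC=7 exec 'ADD D, 6'. After: A=3 B=7 C=6 D=6 ZF=0 PC=8
Step 8: PC=8 exec 'HALT'. After: A=3 B=7 C=6 D=6 ZF=0 PC=8 HALTED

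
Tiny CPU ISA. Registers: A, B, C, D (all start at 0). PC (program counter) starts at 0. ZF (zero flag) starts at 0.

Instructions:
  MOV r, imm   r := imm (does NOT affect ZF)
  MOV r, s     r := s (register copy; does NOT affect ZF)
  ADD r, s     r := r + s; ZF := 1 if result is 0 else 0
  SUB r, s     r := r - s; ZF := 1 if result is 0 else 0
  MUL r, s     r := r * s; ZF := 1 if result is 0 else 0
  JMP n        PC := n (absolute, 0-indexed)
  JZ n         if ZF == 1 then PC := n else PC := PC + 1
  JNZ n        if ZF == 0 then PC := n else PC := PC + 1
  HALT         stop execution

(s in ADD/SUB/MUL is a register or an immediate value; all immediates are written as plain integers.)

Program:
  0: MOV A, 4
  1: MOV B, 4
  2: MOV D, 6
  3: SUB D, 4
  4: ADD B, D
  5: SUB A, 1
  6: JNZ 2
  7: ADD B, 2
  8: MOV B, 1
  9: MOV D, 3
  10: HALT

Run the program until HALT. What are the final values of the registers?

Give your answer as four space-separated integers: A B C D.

Answer: 0 1 0 3

Derivation:
Step 1: PC=0 exec 'MOV A, 4'. After: A=4 B=0 C=0 D=0 ZF=0 PC=1
Step 2: PC=1 exec 'MOV B, 4'. After: A=4 B=4 C=0 D=0 ZF=0 PC=2
Step 3: PC=2 exec 'MOV D, 6'. After: A=4 B=4 C=0 D=6 ZF=0 PC=3
Step 4: PC=3 exec 'SUB D, 4'. After: A=4 B=4 C=0 D=2 ZF=0 PC=4
Step 5: PC=4 exec 'ADD B, D'. After: A=4 B=6 C=0 D=2 ZF=0 PC=5
Step 6: PC=5 exec 'SUB A, 1'. After: A=3 B=6 C=0 D=2 ZF=0 PC=6
Step 7: PC=6 exec 'JNZ 2'. After: A=3 B=6 C=0 D=2 ZF=0 PC=2
Step 8: PC=2 exec 'MOV D, 6'. After: A=3 B=6 C=0 D=6 ZF=0 PC=3
Step 9: PC=3 exec 'SUB D, 4'. After: A=3 B=6 C=0 D=2 ZF=0 PC=4
Step 10: PC=4 exec 'ADD B, D'. After: A=3 B=8 C=0 D=2 ZF=0 PC=5
Step 11: PC=5 exec 'SUB A, 1'. After: A=2 B=8 C=0 D=2 ZF=0 PC=6
Step 12: PC=6 exec 'JNZ 2'. After: A=2 B=8 C=0 D=2 ZF=0 PC=2
Step 13: PC=2 exec 'MOV D, 6'. After: A=2 B=8 C=0 D=6 ZF=0 PC=3
Step 14: PC=3 exec 'SUB D, 4'. After: A=2 B=8 C=0 D=2 ZF=0 PC=4
Step 15: PC=4 exec 'ADD B, D'. After: A=2 B=10 C=0 D=2 ZF=0 PC=5
Step 16: PC=5 exec 'SUB A, 1'. After: A=1 B=10 C=0 D=2 ZF=0 PC=6
Step 17: PC=6 exec 'JNZ 2'. After: A=1 B=10 C=0 D=2 ZF=0 PC=2
Step 18: PC=2 exec 'MOV D, 6'. After: A=1 B=10 C=0 D=6 ZF=0 PC=3
Step 19: PC=3 exec 'SUB D, 4'. After: A=1 B=10 C=0 D=2 ZF=0 PC=4
Step 20: PC=4 exec 'ADD B, D'. After: A=1 B=12 C=0 D=2 ZF=0 PC=5
Step 21: PC=5 exec 'SUB A, 1'. After: A=0 B=12 C=0 D=2 ZF=1 PC=6
Step 22: PC=6 exec 'JNZ 2'. After: A=0 B=12 C=0 D=2 ZF=1 PC=7
Step 23: PC=7 exec 'ADD B, 2'. After: A=0 B=14 C=0 D=2 ZF=0 PC=8
Step 24: PC=8 exec 'MOV B, 1'. After: A=0 B=1 C=0 D=2 ZF=0 PC=9
Step 25: PC=9 exec 'MOV D, 3'. After: A=0 B=1 C=0 D=3 ZF=0 PC=10
Step 26: PC=10 exec 'HALT'. After: A=0 B=1 C=0 D=3 ZF=0 PC=10 HALTED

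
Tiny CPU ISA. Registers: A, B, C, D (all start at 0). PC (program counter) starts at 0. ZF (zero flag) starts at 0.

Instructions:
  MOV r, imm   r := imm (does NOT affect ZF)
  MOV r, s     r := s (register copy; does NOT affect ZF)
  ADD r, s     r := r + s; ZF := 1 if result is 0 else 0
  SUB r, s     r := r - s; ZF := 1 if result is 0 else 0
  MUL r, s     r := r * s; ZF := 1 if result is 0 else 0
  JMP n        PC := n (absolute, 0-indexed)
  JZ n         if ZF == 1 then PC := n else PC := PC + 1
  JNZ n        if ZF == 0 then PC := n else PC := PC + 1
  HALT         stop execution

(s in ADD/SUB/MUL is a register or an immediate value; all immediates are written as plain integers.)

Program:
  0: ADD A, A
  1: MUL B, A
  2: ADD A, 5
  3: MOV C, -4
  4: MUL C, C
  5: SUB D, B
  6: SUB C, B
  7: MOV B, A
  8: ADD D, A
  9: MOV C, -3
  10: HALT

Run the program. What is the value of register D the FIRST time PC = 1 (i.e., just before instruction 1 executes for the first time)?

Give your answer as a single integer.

Step 1: PC=0 exec 'ADD A, A'. After: A=0 B=0 C=0 D=0 ZF=1 PC=1
First time PC=1: D=0

0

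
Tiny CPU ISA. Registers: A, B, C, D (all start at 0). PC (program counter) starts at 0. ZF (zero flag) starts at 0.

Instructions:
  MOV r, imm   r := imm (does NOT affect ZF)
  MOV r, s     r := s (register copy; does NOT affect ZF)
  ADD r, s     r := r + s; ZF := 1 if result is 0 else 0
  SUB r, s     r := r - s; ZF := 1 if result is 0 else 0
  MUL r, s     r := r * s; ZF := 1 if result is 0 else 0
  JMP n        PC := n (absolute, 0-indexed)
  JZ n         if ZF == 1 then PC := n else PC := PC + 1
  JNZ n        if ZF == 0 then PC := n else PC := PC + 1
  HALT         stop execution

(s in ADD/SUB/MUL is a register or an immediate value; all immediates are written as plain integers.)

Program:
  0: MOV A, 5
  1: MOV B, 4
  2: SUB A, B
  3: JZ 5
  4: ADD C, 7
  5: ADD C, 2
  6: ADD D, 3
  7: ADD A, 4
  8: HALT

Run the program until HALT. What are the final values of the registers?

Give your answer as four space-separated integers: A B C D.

Step 1: PC=0 exec 'MOV A, 5'. After: A=5 B=0 C=0 D=0 ZF=0 PC=1
Step 2: PC=1 exec 'MOV B, 4'. After: A=5 B=4 C=0 D=0 ZF=0 PC=2
Step 3: PC=2 exec 'SUB A, B'. After: A=1 B=4 C=0 D=0 ZF=0 PC=3
Step 4: PC=3 exec 'JZ 5'. After: A=1 B=4 C=0 D=0 ZF=0 PC=4
Step 5: PC=4 exec 'ADD C, 7'. After: A=1 B=4 C=7 D=0 ZF=0 PC=5
Step 6: PC=5 exec 'ADD C, 2'. After: A=1 B=4 C=9 D=0 ZF=0 PC=6
Step 7: PC=6 exec 'ADD D, 3'. After: A=1 B=4 C=9 D=3 ZF=0 PC=7
Step 8: PC=7 exec 'ADD A, 4'. After: A=5 B=4 C=9 D=3 ZF=0 PC=8
Step 9: PC=8 exec 'HALT'. After: A=5 B=4 C=9 D=3 ZF=0 PC=8 HALTED

Answer: 5 4 9 3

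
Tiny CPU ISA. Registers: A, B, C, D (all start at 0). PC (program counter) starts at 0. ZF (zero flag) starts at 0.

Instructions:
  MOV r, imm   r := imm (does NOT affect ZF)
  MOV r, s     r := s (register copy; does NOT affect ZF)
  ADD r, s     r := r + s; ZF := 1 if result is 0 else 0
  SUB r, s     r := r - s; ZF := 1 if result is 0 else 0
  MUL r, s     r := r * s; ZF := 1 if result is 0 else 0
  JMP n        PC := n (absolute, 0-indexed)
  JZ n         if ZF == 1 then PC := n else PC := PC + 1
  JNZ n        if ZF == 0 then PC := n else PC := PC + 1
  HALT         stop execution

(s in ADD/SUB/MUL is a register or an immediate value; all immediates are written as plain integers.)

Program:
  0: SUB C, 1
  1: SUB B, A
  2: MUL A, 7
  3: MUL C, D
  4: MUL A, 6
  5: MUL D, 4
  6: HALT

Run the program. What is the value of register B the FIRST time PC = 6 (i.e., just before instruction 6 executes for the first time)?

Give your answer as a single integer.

Step 1: PC=0 exec 'SUB C, 1'. After: A=0 B=0 C=-1 D=0 ZF=0 PC=1
Step 2: PC=1 exec 'SUB B, A'. After: A=0 B=0 C=-1 D=0 ZF=1 PC=2
Step 3: PC=2 exec 'MUL A, 7'. After: A=0 B=0 C=-1 D=0 ZF=1 PC=3
Step 4: PC=3 exec 'MUL C, D'. After: A=0 B=0 C=0 D=0 ZF=1 PC=4
Step 5: PC=4 exec 'MUL A, 6'. After: A=0 B=0 C=0 D=0 ZF=1 PC=5
Step 6: PC=5 exec 'MUL D, 4'. After: A=0 B=0 C=0 D=0 ZF=1 PC=6
First time PC=6: B=0

0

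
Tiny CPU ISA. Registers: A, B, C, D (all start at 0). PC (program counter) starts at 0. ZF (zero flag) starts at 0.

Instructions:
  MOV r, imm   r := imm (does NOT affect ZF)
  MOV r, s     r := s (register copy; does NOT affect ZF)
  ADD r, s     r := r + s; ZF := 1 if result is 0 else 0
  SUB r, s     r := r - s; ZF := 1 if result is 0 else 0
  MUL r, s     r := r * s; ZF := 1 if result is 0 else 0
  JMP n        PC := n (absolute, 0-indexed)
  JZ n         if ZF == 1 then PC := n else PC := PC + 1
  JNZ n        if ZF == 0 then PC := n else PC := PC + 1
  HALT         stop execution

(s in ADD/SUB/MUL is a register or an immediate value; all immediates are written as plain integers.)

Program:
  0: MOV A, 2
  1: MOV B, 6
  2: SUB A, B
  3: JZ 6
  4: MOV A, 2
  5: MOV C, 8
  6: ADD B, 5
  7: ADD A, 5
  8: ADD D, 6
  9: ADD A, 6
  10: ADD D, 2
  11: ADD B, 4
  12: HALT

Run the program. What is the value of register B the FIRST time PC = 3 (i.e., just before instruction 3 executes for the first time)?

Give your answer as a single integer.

Step 1: PC=0 exec 'MOV A, 2'. After: A=2 B=0 C=0 D=0 ZF=0 PC=1
Step 2: PC=1 exec 'MOV B, 6'. After: A=2 B=6 C=0 D=0 ZF=0 PC=2
Step 3: PC=2 exec 'SUB A, B'. After: A=-4 B=6 C=0 D=0 ZF=0 PC=3
First time PC=3: B=6

6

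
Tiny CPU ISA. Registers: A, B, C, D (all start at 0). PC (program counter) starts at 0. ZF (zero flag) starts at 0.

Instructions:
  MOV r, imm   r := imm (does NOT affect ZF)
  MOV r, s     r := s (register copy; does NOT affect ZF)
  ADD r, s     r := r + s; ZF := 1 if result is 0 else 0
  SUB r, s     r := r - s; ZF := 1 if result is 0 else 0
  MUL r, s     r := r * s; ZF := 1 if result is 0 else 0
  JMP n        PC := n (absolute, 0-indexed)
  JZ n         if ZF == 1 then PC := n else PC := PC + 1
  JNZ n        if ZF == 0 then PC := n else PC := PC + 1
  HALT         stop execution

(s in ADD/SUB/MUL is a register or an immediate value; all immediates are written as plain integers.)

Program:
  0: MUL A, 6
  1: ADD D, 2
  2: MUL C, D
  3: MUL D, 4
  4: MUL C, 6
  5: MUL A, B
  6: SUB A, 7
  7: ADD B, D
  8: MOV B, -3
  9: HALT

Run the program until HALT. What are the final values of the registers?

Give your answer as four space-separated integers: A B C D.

Step 1: PC=0 exec 'MUL A, 6'. After: A=0 B=0 C=0 D=0 ZF=1 PC=1
Step 2: PC=1 exec 'ADD D, 2'. After: A=0 B=0 C=0 D=2 ZF=0 PC=2
Step 3: PC=2 exec 'MUL C, D'. After: A=0 B=0 C=0 D=2 ZF=1 PC=3
Step 4: PC=3 exec 'MUL D, 4'. After: A=0 B=0 C=0 D=8 ZF=0 PC=4
Step 5: PC=4 exec 'MUL C, 6'. After: A=0 B=0 C=0 D=8 ZF=1 PC=5
Step 6: PC=5 exec 'MUL A, B'. After: A=0 B=0 C=0 D=8 ZF=1 PC=6
Step 7: PC=6 exec 'SUB A, 7'. After: A=-7 B=0 C=0 D=8 ZF=0 PC=7
Step 8: PC=7 exec 'ADD B, D'. After: A=-7 B=8 C=0 D=8 ZF=0 PC=8
Step 9: PC=8 exec 'MOV B, -3'. After: A=-7 B=-3 C=0 D=8 ZF=0 PC=9
Step 10: PC=9 exec 'HALT'. After: A=-7 B=-3 C=0 D=8 ZF=0 PC=9 HALTED

Answer: -7 -3 0 8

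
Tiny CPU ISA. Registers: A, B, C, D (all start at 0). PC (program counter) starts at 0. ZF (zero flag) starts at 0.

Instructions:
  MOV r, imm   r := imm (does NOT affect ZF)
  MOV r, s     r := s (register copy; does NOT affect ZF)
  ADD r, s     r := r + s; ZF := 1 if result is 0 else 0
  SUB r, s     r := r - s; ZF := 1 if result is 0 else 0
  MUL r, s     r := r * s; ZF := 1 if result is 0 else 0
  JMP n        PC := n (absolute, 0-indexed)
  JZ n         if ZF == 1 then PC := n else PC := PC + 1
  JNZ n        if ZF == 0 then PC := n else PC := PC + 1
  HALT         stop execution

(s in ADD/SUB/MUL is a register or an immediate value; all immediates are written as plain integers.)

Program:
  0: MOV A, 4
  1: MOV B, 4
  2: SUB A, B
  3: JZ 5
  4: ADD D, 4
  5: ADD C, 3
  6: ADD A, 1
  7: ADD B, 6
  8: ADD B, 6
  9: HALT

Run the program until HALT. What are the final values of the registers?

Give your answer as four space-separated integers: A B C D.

Answer: 1 16 3 0

Derivation:
Step 1: PC=0 exec 'MOV A, 4'. After: A=4 B=0 C=0 D=0 ZF=0 PC=1
Step 2: PC=1 exec 'MOV B, 4'. After: A=4 B=4 C=0 D=0 ZF=0 PC=2
Step 3: PC=2 exec 'SUB A, B'. After: A=0 B=4 C=0 D=0 ZF=1 PC=3
Step 4: PC=3 exec 'JZ 5'. After: A=0 B=4 C=0 D=0 ZF=1 PC=5
Step 5: PC=5 exec 'ADD C, 3'. After: A=0 B=4 C=3 D=0 ZF=0 PC=6
Step 6: PC=6 exec 'ADD A, 1'. After: A=1 B=4 C=3 D=0 ZF=0 PC=7
Step 7: PC=7 exec 'ADD B, 6'. After: A=1 B=10 C=3 D=0 ZF=0 PC=8
Step 8: PC=8 exec 'ADD B, 6'. After: A=1 B=16 C=3 D=0 ZF=0 PC=9
Step 9: PC=9 exec 'HALT'. After: A=1 B=16 C=3 D=0 ZF=0 PC=9 HALTED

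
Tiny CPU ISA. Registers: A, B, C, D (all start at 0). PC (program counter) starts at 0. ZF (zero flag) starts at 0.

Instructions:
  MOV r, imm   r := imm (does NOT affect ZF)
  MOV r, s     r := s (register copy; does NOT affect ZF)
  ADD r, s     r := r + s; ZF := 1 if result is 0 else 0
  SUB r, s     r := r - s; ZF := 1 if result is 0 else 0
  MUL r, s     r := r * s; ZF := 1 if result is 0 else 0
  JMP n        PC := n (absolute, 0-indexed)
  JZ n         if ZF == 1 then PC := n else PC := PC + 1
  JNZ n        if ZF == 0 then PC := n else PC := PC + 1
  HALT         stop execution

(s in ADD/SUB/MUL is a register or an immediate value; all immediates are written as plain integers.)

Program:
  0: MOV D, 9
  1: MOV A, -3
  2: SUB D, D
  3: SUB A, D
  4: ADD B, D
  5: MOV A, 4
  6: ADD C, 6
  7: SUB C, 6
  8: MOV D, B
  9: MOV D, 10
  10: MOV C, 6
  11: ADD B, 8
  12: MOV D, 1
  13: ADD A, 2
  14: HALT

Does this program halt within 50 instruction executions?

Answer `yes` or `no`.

Step 1: PC=0 exec 'MOV D, 9'. After: A=0 B=0 C=0 D=9 ZF=0 PC=1
Step 2: PC=1 exec 'MOV A, -3'. After: A=-3 B=0 C=0 D=9 ZF=0 PC=2
Step 3: PC=2 exec 'SUB D, D'. After: A=-3 B=0 C=0 D=0 ZF=1 PC=3
Step 4: PC=3 exec 'SUB A, D'. After: A=-3 B=0 C=0 D=0 ZF=0 PC=4
Step 5: PC=4 exec 'ADD B, D'. After: A=-3 B=0 C=0 D=0 ZF=1 PC=5
Step 6: PC=5 exec 'MOV A, 4'. After: A=4 B=0 C=0 D=0 ZF=1 PC=6
Step 7: PC=6 exec 'ADD C, 6'. After: A=4 B=0 C=6 D=0 ZF=0 PC=7
Step 8: PC=7 exec 'SUB C, 6'. After: A=4 B=0 C=0 D=0 ZF=1 PC=8
Step 9: PC=8 exec 'MOV D, B'. After: A=4 B=0 C=0 D=0 ZF=1 PC=9
Step 10: PC=9 exec 'MOV D, 10'. After: A=4 B=0 C=0 D=10 ZF=1 PC=10
Step 11: PC=10 exec 'MOV C, 6'. After: A=4 B=0 C=6 D=10 ZF=1 PC=11
Step 12: PC=11 exec 'ADD B, 8'. After: A=4 B=8 C=6 D=10 ZF=0 PC=12
Step 13: PC=12 exec 'MOV D, 1'. After: A=4 B=8 C=6 D=1 ZF=0 PC=13
Step 14: PC=13 exec 'ADD A, 2'. After: A=6 B=8 C=6 D=1 ZF=0 PC=14
Step 15: PC=14 exec 'HALT'. After: A=6 B=8 C=6 D=1 ZF=0 PC=14 HALTED

Answer: yes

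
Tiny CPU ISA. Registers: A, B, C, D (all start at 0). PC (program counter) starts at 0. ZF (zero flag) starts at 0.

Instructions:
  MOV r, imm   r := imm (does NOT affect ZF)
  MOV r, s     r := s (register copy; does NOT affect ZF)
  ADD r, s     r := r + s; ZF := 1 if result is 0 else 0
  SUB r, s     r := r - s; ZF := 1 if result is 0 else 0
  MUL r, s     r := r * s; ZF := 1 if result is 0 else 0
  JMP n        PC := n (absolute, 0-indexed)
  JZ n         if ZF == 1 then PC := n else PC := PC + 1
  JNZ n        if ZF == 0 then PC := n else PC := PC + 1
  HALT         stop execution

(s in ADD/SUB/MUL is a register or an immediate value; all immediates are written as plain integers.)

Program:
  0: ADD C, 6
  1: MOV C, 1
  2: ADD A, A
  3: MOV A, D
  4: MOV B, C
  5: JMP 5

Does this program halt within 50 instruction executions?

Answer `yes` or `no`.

Step 1: PC=0 exec 'ADD C, 6'. After: A=0 B=0 C=6 D=0 ZF=0 PC=1
Step 2: PC=1 exec 'MOV C, 1'. After: A=0 B=0 C=1 D=0 ZF=0 PC=2
Step 3: PC=2 exec 'ADD A, A'. After: A=0 B=0 C=1 D=0 ZF=1 PC=3
Step 4: PC=3 exec 'MOV A, D'. After: A=0 B=0 C=1 D=0 ZF=1 PC=4
Step 5: PC=4 exec 'MOV B, C'. After: A=0 B=1 C=1 D=0 ZF=1 PC=5
Step 6: PC=5 exec 'JMP 5'. After: A=0 B=1 C=1 D=0 ZF=1 PC=5
State after step 6 equals state after step 5: the program is in a cycle of length 1 and will never halt.

Answer: no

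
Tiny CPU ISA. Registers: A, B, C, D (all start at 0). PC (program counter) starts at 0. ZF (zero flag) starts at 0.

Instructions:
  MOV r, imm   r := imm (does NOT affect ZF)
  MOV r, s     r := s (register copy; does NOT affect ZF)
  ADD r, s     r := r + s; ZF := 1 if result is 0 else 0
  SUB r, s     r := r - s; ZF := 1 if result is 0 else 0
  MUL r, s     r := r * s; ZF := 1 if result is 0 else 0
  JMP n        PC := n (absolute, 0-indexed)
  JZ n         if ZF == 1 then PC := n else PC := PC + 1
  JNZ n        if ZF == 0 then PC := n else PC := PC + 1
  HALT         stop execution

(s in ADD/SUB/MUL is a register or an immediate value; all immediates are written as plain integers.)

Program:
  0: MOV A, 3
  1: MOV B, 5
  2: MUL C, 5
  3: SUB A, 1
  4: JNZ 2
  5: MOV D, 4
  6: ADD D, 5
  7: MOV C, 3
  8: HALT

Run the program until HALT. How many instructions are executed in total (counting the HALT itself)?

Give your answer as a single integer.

Answer: 15

Derivation:
Step 1: PC=0 exec 'MOV A, 3'. After: A=3 B=0 C=0 D=0 ZF=0 PC=1
Step 2: PC=1 exec 'MOV B, 5'. After: A=3 B=5 C=0 D=0 ZF=0 PC=2
Step 3: PC=2 exec 'MUL C, 5'. After: A=3 B=5 C=0 D=0 ZF=1 PC=3
Step 4: PC=3 exec 'SUB A, 1'. After: A=2 B=5 C=0 D=0 ZF=0 PC=4
Step 5: PC=4 exec 'JNZ 2'. After: A=2 B=5 C=0 D=0 ZF=0 PC=2
Step 6: PC=2 exec 'MUL C, 5'. After: A=2 B=5 C=0 D=0 ZF=1 PC=3
Step 7: PC=3 exec 'SUB A, 1'. After: A=1 B=5 C=0 D=0 ZF=0 PC=4
Step 8: PC=4 exec 'JNZ 2'. After: A=1 B=5 C=0 D=0 ZF=0 PC=2
Step 9: PC=2 exec 'MUL C, 5'. After: A=1 B=5 C=0 D=0 ZF=1 PC=3
Step 10: PC=3 exec 'SUB A, 1'. After: A=0 B=5 C=0 D=0 ZF=1 PC=4
Step 11: PC=4 exec 'JNZ 2'. After: A=0 B=5 C=0 D=0 ZF=1 PC=5
Step 12: PC=5 exec 'MOV D, 4'. After: A=0 B=5 C=0 D=4 ZF=1 PC=6
Step 13: PC=6 exec 'ADD D, 5'. After: A=0 B=5 C=0 D=9 ZF=0 PC=7
Step 14: PC=7 exec 'MOV C, 3'. After: A=0 B=5 C=3 D=9 ZF=0 PC=8
Step 15: PC=8 exec 'HALT'. After: A=0 B=5 C=3 D=9 ZF=0 PC=8 HALTED
Total instructions executed: 15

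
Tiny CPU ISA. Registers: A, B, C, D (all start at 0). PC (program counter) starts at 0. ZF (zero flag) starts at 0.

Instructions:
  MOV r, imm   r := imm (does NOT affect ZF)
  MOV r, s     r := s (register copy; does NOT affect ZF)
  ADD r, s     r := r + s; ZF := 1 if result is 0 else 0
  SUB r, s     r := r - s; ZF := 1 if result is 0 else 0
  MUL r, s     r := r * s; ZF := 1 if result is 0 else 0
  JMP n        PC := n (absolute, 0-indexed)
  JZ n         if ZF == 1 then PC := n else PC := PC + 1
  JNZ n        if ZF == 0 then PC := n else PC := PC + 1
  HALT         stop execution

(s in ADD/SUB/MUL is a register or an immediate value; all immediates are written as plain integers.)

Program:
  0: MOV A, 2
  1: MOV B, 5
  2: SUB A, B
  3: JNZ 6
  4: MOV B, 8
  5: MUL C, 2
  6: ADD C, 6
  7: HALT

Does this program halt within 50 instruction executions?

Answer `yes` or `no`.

Answer: yes

Derivation:
Step 1: PC=0 exec 'MOV A, 2'. After: A=2 B=0 C=0 D=0 ZF=0 PC=1
Step 2: PC=1 exec 'MOV B, 5'. After: A=2 B=5 C=0 D=0 ZF=0 PC=2
Step 3: PC=2 exec 'SUB A, B'. After: A=-3 B=5 C=0 D=0 ZF=0 PC=3
Step 4: PC=3 exec 'JNZ 6'. After: A=-3 B=5 C=0 D=0 ZF=0 PC=6
Step 5: PC=6 exec 'ADD C, 6'. After: A=-3 B=5 C=6 D=0 ZF=0 PC=7
Step 6: PC=7 exec 'HALT'. After: A=-3 B=5 C=6 D=0 ZF=0 PC=7 HALTED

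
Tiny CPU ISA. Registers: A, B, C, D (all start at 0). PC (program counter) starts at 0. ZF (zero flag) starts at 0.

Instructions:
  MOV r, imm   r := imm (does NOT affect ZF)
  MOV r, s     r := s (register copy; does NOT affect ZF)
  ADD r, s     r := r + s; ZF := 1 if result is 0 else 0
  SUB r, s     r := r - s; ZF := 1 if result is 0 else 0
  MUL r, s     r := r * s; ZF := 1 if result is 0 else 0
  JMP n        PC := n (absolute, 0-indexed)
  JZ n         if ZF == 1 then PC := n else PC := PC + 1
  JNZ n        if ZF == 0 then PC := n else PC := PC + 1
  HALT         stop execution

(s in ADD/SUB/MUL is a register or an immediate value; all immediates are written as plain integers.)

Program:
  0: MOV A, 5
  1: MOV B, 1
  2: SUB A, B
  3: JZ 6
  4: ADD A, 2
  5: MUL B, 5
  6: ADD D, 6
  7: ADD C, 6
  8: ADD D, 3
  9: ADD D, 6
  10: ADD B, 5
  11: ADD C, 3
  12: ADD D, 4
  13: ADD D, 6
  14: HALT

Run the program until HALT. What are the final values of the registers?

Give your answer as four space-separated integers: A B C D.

Step 1: PC=0 exec 'MOV A, 5'. After: A=5 B=0 C=0 D=0 ZF=0 PC=1
Step 2: PC=1 exec 'MOV B, 1'. After: A=5 B=1 C=0 D=0 ZF=0 PC=2
Step 3: PC=2 exec 'SUB A, B'. After: A=4 B=1 C=0 D=0 ZF=0 PC=3
Step 4: PC=3 exec 'JZ 6'. After: A=4 B=1 C=0 D=0 ZF=0 PC=4
Step 5: PC=4 exec 'ADD A, 2'. After: A=6 B=1 C=0 D=0 ZF=0 PC=5
Step 6: PC=5 exec 'MUL B, 5'. After: A=6 B=5 C=0 D=0 ZF=0 PC=6
Step 7: PC=6 exec 'ADD D, 6'. After: A=6 B=5 C=0 D=6 ZF=0 PC=7
Step 8: PC=7 exec 'ADD C, 6'. After: A=6 B=5 C=6 D=6 ZF=0 PC=8
Step 9: PC=8 exec 'ADD D, 3'. After: A=6 B=5 C=6 D=9 ZF=0 PC=9
Step 10: PC=9 exec 'ADD D, 6'. After: A=6 B=5 C=6 D=15 ZF=0 PC=10
Step 11: PC=10 exec 'ADD B, 5'. After: A=6 B=10 C=6 D=15 ZF=0 PC=11
Step 12: PC=11 exec 'ADD C, 3'. After: A=6 B=10 C=9 D=15 ZF=0 PC=12
Step 13: PC=12 exec 'ADD D, 4'. After: A=6 B=10 C=9 D=19 ZF=0 PC=13
Step 14: PC=13 exec 'ADD D, 6'. After: A=6 B=10 C=9 D=25 ZF=0 PC=14
Step 15: PC=14 exec 'HALT'. After: A=6 B=10 C=9 D=25 ZF=0 PC=14 HALTED

Answer: 6 10 9 25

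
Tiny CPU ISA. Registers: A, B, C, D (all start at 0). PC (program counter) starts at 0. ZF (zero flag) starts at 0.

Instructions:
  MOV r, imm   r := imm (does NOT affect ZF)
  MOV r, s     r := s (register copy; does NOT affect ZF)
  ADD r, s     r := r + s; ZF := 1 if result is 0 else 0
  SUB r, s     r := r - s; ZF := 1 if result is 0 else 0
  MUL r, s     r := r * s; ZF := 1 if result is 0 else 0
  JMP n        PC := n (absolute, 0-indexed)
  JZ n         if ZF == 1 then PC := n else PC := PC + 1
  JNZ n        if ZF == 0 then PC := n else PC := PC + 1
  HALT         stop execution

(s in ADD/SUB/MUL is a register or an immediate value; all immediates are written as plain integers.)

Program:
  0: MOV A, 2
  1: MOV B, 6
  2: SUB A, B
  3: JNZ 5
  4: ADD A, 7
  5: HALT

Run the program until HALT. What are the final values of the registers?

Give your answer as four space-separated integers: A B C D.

Step 1: PC=0 exec 'MOV A, 2'. After: A=2 B=0 C=0 D=0 ZF=0 PC=1
Step 2: PC=1 exec 'MOV B, 6'. After: A=2 B=6 C=0 D=0 ZF=0 PC=2
Step 3: PC=2 exec 'SUB A, B'. After: A=-4 B=6 C=0 D=0 ZF=0 PC=3
Step 4: PC=3 exec 'JNZ 5'. After: A=-4 B=6 C=0 D=0 ZF=0 PC=5
Step 5: PC=5 exec 'HALT'. After: A=-4 B=6 C=0 D=0 ZF=0 PC=5 HALTED

Answer: -4 6 0 0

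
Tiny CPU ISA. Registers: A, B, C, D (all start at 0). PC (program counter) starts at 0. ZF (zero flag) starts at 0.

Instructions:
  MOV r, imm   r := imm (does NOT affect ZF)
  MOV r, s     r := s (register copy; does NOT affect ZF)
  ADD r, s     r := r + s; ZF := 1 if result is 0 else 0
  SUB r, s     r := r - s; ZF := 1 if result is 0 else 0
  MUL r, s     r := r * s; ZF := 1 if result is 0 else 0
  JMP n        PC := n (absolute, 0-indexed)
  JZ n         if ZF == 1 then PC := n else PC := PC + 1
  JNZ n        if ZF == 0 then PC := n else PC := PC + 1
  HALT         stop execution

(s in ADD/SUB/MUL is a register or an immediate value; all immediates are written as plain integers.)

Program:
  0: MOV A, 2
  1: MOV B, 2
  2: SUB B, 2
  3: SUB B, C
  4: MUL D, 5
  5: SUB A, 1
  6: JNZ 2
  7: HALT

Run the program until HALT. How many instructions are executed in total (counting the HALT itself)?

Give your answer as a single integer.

Answer: 13

Derivation:
Step 1: PC=0 exec 'MOV A, 2'. After: A=2 B=0 C=0 D=0 ZF=0 PC=1
Step 2: PC=1 exec 'MOV B, 2'. After: A=2 B=2 C=0 D=0 ZF=0 PC=2
Step 3: PC=2 exec 'SUB B, 2'. After: A=2 B=0 C=0 D=0 ZF=1 PC=3
Step 4: PC=3 exec 'SUB B, C'. After: A=2 B=0 C=0 D=0 ZF=1 PC=4
Step 5: PC=4 exec 'MUL D, 5'. After: A=2 B=0 C=0 D=0 ZF=1 PC=5
Step 6: PC=5 exec 'SUB A, 1'. After: A=1 B=0 C=0 D=0 ZF=0 PC=6
Step 7: PC=6 exec 'JNZ 2'. After: A=1 B=0 C=0 D=0 ZF=0 PC=2
Step 8: PC=2 exec 'SUB B, 2'. After: A=1 B=-2 C=0 D=0 ZF=0 PC=3
Step 9: PC=3 exec 'SUB B, C'. After: A=1 B=-2 C=0 D=0 ZF=0 PC=4
Step 10: PC=4 exec 'MUL D, 5'. After: A=1 B=-2 C=0 D=0 ZF=1 PC=5
Step 11: PC=5 exec 'SUB A, 1'. After: A=0 B=-2 C=0 D=0 ZF=1 PC=6
Step 12: PC=6 exec 'JNZ 2'. After: A=0 B=-2 C=0 D=0 ZF=1 PC=7
Step 13: PC=7 exec 'HALT'. After: A=0 B=-2 C=0 D=0 ZF=1 PC=7 HALTED
Total instructions executed: 13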